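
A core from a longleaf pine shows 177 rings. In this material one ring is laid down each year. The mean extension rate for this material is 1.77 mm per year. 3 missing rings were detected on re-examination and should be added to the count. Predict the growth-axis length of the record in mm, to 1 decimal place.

318.6 mm

True ring count = 177 + 3 = 180.
Length ≈ 1.77 × 180 = 318.6 mm.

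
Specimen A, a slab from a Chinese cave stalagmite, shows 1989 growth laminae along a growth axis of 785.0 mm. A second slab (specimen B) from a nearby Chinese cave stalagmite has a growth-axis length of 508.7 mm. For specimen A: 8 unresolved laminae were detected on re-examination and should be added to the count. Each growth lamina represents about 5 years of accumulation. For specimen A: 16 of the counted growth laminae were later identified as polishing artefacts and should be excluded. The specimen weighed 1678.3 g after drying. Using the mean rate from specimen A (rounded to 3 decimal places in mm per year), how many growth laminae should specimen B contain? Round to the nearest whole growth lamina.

Specimen A: correcting the raw count gives 1989 − 16 + 8 = 1981 true growth laminae.
Specimen A: at 5 years per growth lamina, 1981 × 5 = 9905 years.
A: 785.0 mm over 9905 years gives 785.0 / 9905 ≈ 0.079 mm/yr.
For B, 508.7 / 0.079 = 6439.24 years; at 5 years per growth lamina that is 6439.24 / 5 ≈ 1288 growth laminae.

1288 growth laminae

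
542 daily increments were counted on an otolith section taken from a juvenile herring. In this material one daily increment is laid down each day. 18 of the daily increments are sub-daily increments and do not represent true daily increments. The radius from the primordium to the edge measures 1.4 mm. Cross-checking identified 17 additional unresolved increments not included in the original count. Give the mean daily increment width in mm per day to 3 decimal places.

After corrections the count is 542 − 18 + 17 = 541 daily increments.
1.4 mm over 541 days gives 1.4 / 541 ≈ 0.003 mm per day.

0.003 mm per day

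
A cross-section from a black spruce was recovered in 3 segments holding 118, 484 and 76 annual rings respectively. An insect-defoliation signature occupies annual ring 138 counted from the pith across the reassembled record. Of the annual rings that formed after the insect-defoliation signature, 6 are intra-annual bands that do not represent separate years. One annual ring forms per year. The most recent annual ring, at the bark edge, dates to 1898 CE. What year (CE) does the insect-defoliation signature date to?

1364 CE

Total annual rings = 118 + 484 + 76 = 678.
Between annual ring 138 and the bark edge there are 678 − 138 = 540 annual rings.
Removing the 6 false annual rings leaves 540 − 6 = 534 true annual rings beyond the insect-defoliation signature.
The annual ring at the bark edge is 1898 CE, so the insect-defoliation signature dates to 1898 − 534 = 1364 CE.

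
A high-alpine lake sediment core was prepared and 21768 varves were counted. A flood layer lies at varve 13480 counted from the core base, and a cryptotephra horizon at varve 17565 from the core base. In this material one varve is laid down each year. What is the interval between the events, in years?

The two markers are separated by 17565 − 13480 = 4085 varves.
That is 4085 years at one varve per year.

4085 years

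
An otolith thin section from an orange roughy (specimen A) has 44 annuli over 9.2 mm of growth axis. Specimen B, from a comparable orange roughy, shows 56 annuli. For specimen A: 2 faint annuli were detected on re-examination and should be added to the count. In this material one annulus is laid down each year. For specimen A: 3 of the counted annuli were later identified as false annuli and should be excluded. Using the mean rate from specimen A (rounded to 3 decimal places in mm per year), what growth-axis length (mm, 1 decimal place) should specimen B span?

Specimen A: true annulus count = 44 − 3 + 2 = 43.
A: Extension rate ≈ 9.2 / 43 = 0.214 mm/year.
For B, 0.214 mm/year × 56 years = 12.0 mm.

12.0 mm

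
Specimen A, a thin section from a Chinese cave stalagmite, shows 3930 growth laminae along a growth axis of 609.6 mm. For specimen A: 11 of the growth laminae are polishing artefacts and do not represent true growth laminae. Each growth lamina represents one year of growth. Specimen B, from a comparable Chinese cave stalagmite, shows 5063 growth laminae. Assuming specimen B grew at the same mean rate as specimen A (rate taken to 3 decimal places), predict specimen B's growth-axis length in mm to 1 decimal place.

Specimen A: after corrections the count is 3930 − 11 = 3919 growth laminae.
A: Mean rate = 609.6 mm / 3919 years ≈ 0.156 mm per year.
B's length ≈ 0.156 × 5063 = 789.8 mm.

789.8 mm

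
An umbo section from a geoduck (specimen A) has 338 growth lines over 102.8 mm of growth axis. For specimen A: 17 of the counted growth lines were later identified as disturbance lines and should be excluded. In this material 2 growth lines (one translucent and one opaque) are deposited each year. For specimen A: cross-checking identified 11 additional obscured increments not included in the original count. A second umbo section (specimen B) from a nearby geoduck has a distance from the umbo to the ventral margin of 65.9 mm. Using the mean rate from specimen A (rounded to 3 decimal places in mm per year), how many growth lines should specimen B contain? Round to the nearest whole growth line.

Specimen A: correcting the raw count gives 338 − 17 + 11 = 332 true growth lines.
Specimen A: with 2 growth lines per year, 332 / 2 = 166 years.
A: Extension rate ≈ 102.8 / 166 = 0.619 mm/year.
B spans 65.9 / 0.619 = 106.46 years; at 2 growth lines per year that is 106.46 × 2 ≈ 213 growth lines.

213 growth lines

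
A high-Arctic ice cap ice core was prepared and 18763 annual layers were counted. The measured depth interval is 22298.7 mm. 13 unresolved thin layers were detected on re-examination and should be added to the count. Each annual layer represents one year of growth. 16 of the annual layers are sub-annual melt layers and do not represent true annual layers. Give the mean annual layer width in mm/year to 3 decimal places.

After corrections the count is 18763 − 16 + 13 = 18760 annual layers.
Extension rate ≈ 22298.7 / 18760 = 1.189 mm/year.

1.189 mm/year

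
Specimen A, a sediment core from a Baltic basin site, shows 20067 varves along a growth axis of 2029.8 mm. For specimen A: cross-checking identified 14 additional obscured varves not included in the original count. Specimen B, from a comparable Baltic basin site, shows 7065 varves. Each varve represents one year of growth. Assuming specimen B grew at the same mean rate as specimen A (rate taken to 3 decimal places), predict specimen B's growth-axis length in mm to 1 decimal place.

Specimen A: after corrections the count is 20067 + 14 = 20081 varves.
A: 2029.8 mm over 20081 years gives 2029.8 / 20081 ≈ 0.101 mm/year.
For B, 0.101 mm/year × 7065 years = 713.6 mm.

713.6 mm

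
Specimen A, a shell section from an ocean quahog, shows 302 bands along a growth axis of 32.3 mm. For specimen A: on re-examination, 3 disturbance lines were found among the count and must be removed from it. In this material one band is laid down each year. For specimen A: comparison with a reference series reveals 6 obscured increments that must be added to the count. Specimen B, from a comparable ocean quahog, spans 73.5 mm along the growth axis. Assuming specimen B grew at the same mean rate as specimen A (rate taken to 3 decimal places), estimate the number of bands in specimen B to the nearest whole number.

Specimen A: true band count = 302 − 3 + 6 = 305.
A: 32.3 mm over 305 years gives 32.3 / 305 ≈ 0.106 mm/yr.
B spans 73.5 / 0.106 = 693.40 years ≈ 693 bands.

693 bands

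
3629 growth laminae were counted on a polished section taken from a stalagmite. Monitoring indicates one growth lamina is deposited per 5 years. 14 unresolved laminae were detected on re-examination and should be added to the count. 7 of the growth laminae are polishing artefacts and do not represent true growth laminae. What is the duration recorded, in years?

18180 years

Adjusted count: 3629 − 7 + 14 = 3636 growth laminae.
Multiplying by 5 years per growth lamina: 3636 × 5 = 18180 years.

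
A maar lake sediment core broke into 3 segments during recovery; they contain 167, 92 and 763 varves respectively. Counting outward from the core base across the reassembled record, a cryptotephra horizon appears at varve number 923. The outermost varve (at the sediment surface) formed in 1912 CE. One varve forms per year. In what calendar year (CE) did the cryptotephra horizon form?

1813 CE

Total varves = 167 + 92 + 763 = 1022.
1022 − 923 = 99 varves lie beyond the cryptotephra horizon toward the sediment surface.
1912 − 99 = 1813 CE.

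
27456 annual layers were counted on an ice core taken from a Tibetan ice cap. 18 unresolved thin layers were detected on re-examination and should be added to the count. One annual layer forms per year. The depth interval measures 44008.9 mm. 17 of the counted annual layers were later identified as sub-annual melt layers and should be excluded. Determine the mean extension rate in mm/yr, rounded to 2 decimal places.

1.60 mm/yr

Correcting the raw count gives 27456 − 17 + 18 = 27457 true annual layers.
Mean rate = 44008.9 mm / 27457 years ≈ 1.60 mm/yr.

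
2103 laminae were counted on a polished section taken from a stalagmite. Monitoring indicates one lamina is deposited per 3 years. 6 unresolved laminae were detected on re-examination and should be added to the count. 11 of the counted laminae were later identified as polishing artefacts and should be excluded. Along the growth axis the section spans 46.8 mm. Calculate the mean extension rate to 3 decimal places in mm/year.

0.007 mm/year

Adjusted count: 2103 − 11 + 6 = 2098 laminae.
Multiplying by 3 years per lamina: 2098 × 3 = 6294 years.
Mean rate = 46.8 mm / 6294 years ≈ 0.007 mm/year.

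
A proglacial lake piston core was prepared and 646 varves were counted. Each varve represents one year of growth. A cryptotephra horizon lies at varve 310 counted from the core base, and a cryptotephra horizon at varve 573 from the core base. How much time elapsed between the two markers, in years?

573 − 310 = 263 varves lie between the two events.
That is 263 years at one varve per year.

263 years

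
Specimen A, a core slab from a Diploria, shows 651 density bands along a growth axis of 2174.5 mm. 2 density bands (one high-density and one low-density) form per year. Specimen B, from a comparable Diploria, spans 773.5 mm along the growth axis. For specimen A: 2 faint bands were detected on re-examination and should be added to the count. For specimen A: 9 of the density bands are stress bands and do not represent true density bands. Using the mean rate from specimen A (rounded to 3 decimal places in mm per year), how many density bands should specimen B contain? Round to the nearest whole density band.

Specimen A: true density band count = 651 − 9 + 2 = 644.
Specimen A: dividing by 2 density bands per year: 644 / 2 = 322 years.
A: Extension rate ≈ 2174.5 / 322 = 6.753 mm per year.
For B, 773.5 / 6.753 = 114.54 years; at 2 density bands per year that is 114.54 × 2 ≈ 229 density bands.

229 density bands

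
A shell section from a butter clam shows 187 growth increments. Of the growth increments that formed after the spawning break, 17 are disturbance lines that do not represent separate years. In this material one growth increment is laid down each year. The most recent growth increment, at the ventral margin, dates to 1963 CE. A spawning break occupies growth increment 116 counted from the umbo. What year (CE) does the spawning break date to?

Between growth increment 116 and the ventral margin there are 187 − 116 = 71 growth increments.
Removing the 17 false growth increments leaves 71 − 17 = 54 true growth increments beyond the spawning break.
1963 − 54 = 1909 CE.

1909 CE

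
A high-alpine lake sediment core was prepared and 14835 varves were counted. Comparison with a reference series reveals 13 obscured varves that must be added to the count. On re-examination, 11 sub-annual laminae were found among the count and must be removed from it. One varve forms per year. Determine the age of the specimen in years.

14837 yr

True varve count = 14835 − 11 + 13 = 14837.
One varve per year makes the duration 14837 years.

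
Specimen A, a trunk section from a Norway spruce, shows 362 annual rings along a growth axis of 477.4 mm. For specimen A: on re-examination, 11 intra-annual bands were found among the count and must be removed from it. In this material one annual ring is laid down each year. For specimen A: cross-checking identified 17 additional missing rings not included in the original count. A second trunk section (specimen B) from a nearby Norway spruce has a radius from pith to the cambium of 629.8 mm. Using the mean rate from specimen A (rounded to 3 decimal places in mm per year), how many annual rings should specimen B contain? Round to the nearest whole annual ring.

486 annual rings

Specimen A: after corrections the count is 362 − 11 + 17 = 368 annual rings.
A: Mean rate = 477.4 mm / 368 years ≈ 1.297 mm per year.
For B, 629.8 / 1.297 = 485.58 years ≈ 486 annual rings.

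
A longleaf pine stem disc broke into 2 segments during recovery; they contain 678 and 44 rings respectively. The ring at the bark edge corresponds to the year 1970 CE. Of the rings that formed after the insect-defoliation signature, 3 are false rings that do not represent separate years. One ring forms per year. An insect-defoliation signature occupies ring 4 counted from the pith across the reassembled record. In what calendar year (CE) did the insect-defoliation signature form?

1255 CE

Total rings = 678 + 44 = 722.
The insect-defoliation signature sits at ring 4 from the pith, so 722 − 4 = 718 rings formed after it.
Excluding 3 false rings: 718 − 3 = 715.
1970 − 715 = 1255 CE.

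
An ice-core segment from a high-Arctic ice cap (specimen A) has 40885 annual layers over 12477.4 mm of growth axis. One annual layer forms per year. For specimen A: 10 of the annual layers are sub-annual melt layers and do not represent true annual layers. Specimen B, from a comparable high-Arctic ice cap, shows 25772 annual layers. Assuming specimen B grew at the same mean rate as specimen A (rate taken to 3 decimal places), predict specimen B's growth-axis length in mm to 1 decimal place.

7860.5 mm

Specimen A: adjusted count: 40885 − 10 = 40875 annual layers.
A: Mean rate = 12477.4 mm / 40875 years ≈ 0.305 mm/yr.
Length of B = 0.305 × 25772 = 7860.5 mm.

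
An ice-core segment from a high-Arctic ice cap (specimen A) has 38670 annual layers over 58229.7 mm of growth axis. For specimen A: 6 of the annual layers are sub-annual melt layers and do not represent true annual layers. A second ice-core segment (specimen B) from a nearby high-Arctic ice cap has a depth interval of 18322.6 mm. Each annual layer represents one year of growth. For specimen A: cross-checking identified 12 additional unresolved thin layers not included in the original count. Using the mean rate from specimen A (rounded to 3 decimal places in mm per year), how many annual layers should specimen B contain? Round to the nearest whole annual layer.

Specimen A: true annual layer count = 38670 − 6 + 12 = 38676.
A: 58229.7 mm over 38676 years gives 58229.7 / 38676 ≈ 1.506 mm/year.
For B, 18322.6 / 1.506 = 12166.40 years ≈ 12166 annual layers.

12166 annual layers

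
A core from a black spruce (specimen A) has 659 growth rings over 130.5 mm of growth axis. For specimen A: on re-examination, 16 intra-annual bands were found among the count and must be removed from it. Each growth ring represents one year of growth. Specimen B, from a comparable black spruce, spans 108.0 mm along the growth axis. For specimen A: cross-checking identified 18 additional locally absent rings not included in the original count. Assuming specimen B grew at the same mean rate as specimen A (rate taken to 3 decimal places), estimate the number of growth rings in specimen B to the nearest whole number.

548 growth rings

Specimen A: true growth ring count = 659 − 16 + 18 = 661.
A: 130.5 mm over 661 years gives 130.5 / 661 ≈ 0.197 mm per year.
B spans 108.0 / 0.197 = 548.22 years ≈ 548 growth rings.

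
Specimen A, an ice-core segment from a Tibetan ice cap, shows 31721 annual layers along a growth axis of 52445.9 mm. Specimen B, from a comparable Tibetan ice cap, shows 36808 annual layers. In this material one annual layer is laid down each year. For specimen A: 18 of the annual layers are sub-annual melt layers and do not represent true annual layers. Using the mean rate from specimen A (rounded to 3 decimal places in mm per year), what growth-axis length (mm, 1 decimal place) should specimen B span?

60880.4 mm

Specimen A: after corrections the count is 31721 − 18 = 31703 annual layers.
A: 52445.9 mm over 31703 years gives 52445.9 / 31703 ≈ 1.654 mm/yr.
For B, 1.654 mm/year × 36808 years = 60880.4 mm.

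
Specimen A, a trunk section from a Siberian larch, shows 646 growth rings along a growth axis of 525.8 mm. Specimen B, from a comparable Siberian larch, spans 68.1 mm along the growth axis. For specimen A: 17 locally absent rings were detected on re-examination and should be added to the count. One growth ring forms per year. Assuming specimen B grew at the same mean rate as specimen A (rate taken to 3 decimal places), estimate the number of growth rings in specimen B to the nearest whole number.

86 growth rings

Specimen A: adjusted count: 646 + 17 = 663 growth rings.
A: Extension rate ≈ 525.8 / 663 = 0.793 mm per year.
B spans 68.1 / 0.793 = 85.88 years ≈ 86 growth rings.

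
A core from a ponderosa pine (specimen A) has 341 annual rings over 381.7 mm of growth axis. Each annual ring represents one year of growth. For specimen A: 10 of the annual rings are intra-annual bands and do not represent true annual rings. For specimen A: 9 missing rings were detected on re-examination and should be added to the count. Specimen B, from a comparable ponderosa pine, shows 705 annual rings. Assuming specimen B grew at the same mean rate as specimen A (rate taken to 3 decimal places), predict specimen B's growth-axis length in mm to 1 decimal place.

791.7 mm

Specimen A: after corrections the count is 341 − 10 + 9 = 340 annual rings.
A: 381.7 mm over 340 years gives 381.7 / 340 ≈ 1.123 mm per year.
For B, 1.123 mm/year × 705 years = 791.7 mm.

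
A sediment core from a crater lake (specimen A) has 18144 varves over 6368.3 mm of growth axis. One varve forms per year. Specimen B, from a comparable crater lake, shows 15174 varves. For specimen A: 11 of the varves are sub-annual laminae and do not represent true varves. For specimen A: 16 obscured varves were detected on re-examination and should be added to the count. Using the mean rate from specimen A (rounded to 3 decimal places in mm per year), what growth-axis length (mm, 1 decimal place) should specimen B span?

Specimen A: after corrections the count is 18144 − 11 + 16 = 18149 varves.
A: Extension rate ≈ 6368.3 / 18149 = 0.351 mm/year.
Length of B = 0.351 × 15174 = 5326.1 mm.

5326.1 mm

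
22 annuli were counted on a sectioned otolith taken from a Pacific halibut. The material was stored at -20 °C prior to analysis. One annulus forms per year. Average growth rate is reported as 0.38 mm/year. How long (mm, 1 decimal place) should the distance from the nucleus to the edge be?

8.4 mm

The record spans 22 years at 0.38 mm per year.
Length ≈ 0.38 × 22 = 8.4 mm.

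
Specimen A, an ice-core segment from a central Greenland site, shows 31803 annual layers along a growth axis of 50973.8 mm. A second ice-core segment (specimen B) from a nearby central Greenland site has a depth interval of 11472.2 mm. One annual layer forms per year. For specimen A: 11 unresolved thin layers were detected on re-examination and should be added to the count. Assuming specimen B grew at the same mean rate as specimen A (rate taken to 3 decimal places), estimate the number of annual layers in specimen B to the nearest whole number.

Specimen A: true annual layer count = 31803 + 11 = 31814.
A: Extension rate ≈ 50973.8 / 31814 = 1.602 mm/year.
For B, 11472.2 / 1.602 = 7161.17 years ≈ 7161 annual layers.

7161 annual layers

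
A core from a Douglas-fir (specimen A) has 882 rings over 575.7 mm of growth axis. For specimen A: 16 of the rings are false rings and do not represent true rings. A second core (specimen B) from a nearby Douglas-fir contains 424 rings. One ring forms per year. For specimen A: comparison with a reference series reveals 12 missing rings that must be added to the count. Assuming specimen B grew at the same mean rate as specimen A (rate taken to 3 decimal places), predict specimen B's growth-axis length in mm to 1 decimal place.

278.1 mm

Specimen A: after corrections the count is 882 − 16 + 12 = 878 rings.
A: 575.7 mm over 878 years gives 575.7 / 878 ≈ 0.656 mm per year.
For B, 0.656 mm/year × 424 years = 278.1 mm.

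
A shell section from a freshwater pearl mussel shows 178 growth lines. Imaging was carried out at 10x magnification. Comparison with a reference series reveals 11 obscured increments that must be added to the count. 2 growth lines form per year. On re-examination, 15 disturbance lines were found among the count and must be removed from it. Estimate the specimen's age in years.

Correcting the raw count gives 178 − 15 + 11 = 174 true growth lines.
With 2 growth lines per year, 174 / 2 = 87 years.

87 years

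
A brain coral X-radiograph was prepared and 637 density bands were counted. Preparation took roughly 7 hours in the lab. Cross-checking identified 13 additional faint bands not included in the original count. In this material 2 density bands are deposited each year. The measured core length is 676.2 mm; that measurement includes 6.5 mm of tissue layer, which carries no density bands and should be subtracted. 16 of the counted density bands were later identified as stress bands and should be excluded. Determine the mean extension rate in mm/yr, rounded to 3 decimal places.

2.113 mm/yr

True density band count = 637 − 16 + 13 = 634.
Dividing by 2 density bands per year: 634 / 2 = 317 years.
Net length = 676.2 − 6.5 = 669.7 mm.
Extension rate ≈ 669.7 / 317 = 2.113 mm/yr.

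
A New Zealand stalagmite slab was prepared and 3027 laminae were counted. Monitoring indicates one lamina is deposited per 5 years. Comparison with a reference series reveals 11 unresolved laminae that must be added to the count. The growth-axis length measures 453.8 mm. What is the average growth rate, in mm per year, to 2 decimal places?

0.03 mm per year

Adjusted count: 3027 + 11 = 3038 laminae.
Multiplying by 5 years per lamina: 3038 × 5 = 15190 years.
453.8 mm over 15190 years gives 453.8 / 15190 ≈ 0.03 mm per year.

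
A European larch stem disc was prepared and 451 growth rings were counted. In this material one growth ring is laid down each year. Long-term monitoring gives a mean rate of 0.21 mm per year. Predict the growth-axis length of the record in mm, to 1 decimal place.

94.7 mm

451 years of growth are recorded.
Predicted length = 0.21 mm/year × 451 years = 94.7 mm.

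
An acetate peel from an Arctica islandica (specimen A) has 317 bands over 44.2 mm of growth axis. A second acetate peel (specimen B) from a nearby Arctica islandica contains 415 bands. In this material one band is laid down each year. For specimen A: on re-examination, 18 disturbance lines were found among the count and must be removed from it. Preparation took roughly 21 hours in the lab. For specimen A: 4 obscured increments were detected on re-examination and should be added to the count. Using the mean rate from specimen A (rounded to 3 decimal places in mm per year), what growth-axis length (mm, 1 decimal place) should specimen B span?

60.6 mm

Specimen A: adjusted count: 317 − 18 + 4 = 303 bands.
A: Extension rate ≈ 44.2 / 303 = 0.146 mm/yr.
For B, 0.146 mm/year × 415 years = 60.6 mm.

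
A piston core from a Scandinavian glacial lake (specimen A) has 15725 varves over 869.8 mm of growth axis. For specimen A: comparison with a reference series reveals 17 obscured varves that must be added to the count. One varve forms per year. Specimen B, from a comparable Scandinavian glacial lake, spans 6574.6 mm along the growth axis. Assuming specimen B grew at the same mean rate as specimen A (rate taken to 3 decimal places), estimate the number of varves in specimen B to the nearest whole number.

119538 varves

Specimen A: true varve count = 15725 + 17 = 15742.
A: Extension rate ≈ 869.8 / 15742 = 0.055 mm per year.
Specimen B: 6574.6 mm / 0.055 mm per year = 119538.18 years ≈ 119538 varves.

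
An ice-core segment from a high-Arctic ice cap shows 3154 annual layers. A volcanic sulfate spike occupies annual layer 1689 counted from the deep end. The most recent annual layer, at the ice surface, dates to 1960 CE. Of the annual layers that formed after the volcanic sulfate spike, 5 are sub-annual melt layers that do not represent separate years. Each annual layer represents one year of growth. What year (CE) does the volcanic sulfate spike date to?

500 CE

Between annual layer 1689 and the ice surface there are 3154 − 1689 = 1465 annual layers.
Excluding 5 false annual layers: 1465 − 5 = 1460.
1960 − 1460 = 500 CE.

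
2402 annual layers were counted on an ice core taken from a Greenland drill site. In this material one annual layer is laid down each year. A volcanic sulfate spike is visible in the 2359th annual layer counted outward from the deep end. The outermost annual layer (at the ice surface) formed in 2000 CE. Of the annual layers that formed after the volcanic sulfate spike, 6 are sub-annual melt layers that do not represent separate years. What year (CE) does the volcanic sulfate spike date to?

1963 CE

2402 − 2359 = 43 annual layers lie beyond the volcanic sulfate spike toward the ice surface.
43 − 6 false = 37 true annual layers after the volcanic sulfate spike.
2000 − 37 = 1963 CE.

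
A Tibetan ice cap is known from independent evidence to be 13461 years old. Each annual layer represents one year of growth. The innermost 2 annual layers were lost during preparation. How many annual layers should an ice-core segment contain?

At one annual layer per year, 13461 years correspond to 13461 annual layers.
13461 − 2 missed = 13459 annual layers expected in the prepared section.

13459 annual layers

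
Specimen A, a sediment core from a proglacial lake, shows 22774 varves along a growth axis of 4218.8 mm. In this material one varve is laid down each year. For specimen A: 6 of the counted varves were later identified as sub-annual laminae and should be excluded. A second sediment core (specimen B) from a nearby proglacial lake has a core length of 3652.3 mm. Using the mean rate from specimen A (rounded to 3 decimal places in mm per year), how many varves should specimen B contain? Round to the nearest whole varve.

19742 varves

Specimen A: true varve count = 22774 − 6 = 22768.
A: Extension rate ≈ 4218.8 / 22768 = 0.185 mm/yr.
Specimen B: 3652.3 mm / 0.185 mm per year = 19742.16 years ≈ 19742 varves.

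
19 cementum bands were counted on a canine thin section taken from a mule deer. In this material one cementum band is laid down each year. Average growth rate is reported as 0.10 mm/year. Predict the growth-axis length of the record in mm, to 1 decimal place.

The record spans 19 years at 0.10 mm per year.
Predicted length = 0.10 mm/year × 19 years = 1.9 mm.

1.9 mm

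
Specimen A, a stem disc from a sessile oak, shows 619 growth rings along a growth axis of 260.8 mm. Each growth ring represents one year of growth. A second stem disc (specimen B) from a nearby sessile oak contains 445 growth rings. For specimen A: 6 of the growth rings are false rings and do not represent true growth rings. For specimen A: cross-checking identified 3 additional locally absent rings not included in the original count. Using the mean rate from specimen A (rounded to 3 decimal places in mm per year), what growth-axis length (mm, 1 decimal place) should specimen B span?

Specimen A: correcting the raw count gives 619 − 6 + 3 = 616 true growth rings.
A: Extension rate ≈ 260.8 / 616 = 0.423 mm/yr.
For B, 0.423 mm/year × 445 years = 188.2 mm.

188.2 mm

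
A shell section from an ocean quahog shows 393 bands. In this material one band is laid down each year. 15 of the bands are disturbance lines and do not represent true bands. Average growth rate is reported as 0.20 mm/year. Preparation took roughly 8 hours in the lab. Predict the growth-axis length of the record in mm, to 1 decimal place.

Adjusted count: 393 − 15 = 378 bands.
Length ≈ 0.20 × 378 = 75.6 mm.

75.6 mm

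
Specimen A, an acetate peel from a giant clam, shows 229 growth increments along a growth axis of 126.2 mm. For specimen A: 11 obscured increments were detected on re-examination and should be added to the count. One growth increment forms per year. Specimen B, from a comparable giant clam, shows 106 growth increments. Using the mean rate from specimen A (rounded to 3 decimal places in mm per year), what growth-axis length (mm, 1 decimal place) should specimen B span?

55.8 mm

Specimen A: correcting the raw count gives 229 + 11 = 240 true growth increments.
A: 126.2 mm over 240 years gives 126.2 / 240 ≈ 0.526 mm/year.
For B, 0.526 mm/year × 106 years = 55.8 mm.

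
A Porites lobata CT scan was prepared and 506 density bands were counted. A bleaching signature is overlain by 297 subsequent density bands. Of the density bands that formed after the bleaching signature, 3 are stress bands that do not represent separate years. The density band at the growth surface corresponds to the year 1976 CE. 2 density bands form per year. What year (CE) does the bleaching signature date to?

297 density bands post-date the bleaching signature.
297 − 3 false = 294 true density bands after the bleaching signature.
294 density bands at 2 per year is 294 / 2 = 147 years.
Counting back 147 years from 1976 CE places the bleaching signature in 1976 − 147 = 1829 CE.

1829 CE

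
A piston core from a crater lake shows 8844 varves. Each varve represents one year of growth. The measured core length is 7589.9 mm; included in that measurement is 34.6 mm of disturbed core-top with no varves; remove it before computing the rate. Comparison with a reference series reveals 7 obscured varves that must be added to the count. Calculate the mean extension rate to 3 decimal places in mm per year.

True varve count = 8844 + 7 = 8851.
Net length = 7589.9 − 34.6 = 7555.3 mm.
Extension rate ≈ 7555.3 / 8851 = 0.854 mm per year.

0.854 mm per year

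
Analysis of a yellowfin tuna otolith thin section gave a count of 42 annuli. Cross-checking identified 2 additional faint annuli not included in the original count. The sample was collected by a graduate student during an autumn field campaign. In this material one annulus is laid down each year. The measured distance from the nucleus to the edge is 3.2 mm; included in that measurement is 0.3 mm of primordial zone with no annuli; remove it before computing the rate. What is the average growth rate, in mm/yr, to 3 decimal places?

True annulus count = 42 + 2 = 44.
Removing the 0.3 mm offcut leaves 3.2 − 0.3 = 2.9 mm.
2.9 mm over 44 years gives 2.9 / 44 ≈ 0.066 mm/yr.

0.066 mm/yr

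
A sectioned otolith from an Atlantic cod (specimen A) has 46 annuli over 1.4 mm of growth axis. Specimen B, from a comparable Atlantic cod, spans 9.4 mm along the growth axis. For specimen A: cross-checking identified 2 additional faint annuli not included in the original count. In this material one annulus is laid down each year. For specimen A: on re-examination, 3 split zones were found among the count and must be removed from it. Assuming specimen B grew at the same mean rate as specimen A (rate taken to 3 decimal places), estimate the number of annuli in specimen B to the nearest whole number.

Specimen A: after corrections the count is 46 − 3 + 2 = 45 annuli.
A: Extension rate ≈ 1.4 / 45 = 0.031 mm/yr.
For B, 9.4 / 0.031 = 303.23 years ≈ 303 annuli.

303 annuli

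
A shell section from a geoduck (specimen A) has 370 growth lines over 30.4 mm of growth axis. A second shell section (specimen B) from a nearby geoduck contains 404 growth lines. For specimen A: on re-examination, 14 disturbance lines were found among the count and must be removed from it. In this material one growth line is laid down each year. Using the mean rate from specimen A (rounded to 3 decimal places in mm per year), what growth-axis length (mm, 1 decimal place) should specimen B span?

34.3 mm

Specimen A: after corrections the count is 370 − 14 = 356 growth lines.
A: 30.4 mm over 356 years gives 30.4 / 356 ≈ 0.085 mm/yr.
B's length ≈ 0.085 × 404 = 34.3 mm.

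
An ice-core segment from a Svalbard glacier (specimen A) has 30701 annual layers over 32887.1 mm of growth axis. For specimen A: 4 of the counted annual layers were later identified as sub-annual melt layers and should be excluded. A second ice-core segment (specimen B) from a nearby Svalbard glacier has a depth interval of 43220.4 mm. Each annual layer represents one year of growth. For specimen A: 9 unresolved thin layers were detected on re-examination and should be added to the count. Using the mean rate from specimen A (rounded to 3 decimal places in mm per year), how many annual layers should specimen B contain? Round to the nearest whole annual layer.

Specimen A: after corrections the count is 30701 − 4 + 9 = 30706 annual layers.
A: Mean rate = 32887.1 mm / 30706 years ≈ 1.071 mm/yr.
B spans 43220.4 / 1.071 = 40355.18 years ≈ 40355 annual layers.

40355 annual layers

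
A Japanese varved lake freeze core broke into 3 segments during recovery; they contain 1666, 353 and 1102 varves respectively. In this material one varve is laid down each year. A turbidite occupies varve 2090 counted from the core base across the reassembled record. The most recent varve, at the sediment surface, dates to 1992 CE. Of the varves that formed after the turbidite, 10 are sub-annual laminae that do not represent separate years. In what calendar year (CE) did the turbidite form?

Total varves = 1666 + 353 + 1102 = 3121.
Between varve 2090 and the sediment surface there are 3121 − 2090 = 1031 varves.
Excluding 10 false varves: 1031 − 10 = 1021.
The varve at the sediment surface is 1992 CE, so the turbidite dates to 1992 − 1021 = 971 CE.

971 CE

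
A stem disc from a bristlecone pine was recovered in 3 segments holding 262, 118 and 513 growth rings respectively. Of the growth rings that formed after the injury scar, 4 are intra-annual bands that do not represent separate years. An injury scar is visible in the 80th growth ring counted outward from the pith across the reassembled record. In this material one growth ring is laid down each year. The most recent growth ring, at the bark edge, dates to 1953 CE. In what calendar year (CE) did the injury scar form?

Total growth rings = 262 + 118 + 513 = 893.
The injury scar sits at growth ring 80 from the pith, so 893 − 80 = 813 growth rings formed after it.
813 − 4 false = 809 true growth rings after the injury scar.
The growth ring at the bark edge is 1953 CE, so the injury scar dates to 1953 − 809 = 1144 CE.

1144 CE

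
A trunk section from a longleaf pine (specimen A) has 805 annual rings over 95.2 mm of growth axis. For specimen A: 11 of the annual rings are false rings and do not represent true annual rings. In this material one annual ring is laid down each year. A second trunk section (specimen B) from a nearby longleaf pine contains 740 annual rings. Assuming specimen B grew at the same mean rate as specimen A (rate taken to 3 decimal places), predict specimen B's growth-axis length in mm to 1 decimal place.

88.8 mm

Specimen A: after corrections the count is 805 − 11 = 794 annual rings.
A: 95.2 mm over 794 years gives 95.2 / 794 ≈ 0.120 mm/yr.
For B, 0.120 mm/year × 740 years = 88.8 mm.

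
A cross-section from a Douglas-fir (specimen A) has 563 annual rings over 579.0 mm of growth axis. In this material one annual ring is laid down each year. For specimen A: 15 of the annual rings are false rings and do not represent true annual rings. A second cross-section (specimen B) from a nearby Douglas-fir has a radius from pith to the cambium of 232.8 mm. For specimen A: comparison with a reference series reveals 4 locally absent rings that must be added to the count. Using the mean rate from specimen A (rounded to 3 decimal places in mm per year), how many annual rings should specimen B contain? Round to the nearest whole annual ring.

222 annual rings

Specimen A: correcting the raw count gives 563 − 15 + 4 = 552 true annual rings.
A: Mean rate = 579.0 mm / 552 years ≈ 1.049 mm/yr.
Specimen B: 232.8 mm / 1.049 mm per year = 221.93 years ≈ 222 annual rings.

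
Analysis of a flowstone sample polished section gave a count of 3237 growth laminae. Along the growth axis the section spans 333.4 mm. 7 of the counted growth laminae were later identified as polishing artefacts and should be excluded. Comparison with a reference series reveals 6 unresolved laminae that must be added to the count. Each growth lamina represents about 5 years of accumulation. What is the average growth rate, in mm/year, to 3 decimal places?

0.021 mm/year

Correcting the raw count gives 3237 − 7 + 6 = 3236 true growth laminae.
Multiplying by 5 years per growth lamina: 3236 × 5 = 16180 years.
Extension rate ≈ 333.4 / 16180 = 0.021 mm/year.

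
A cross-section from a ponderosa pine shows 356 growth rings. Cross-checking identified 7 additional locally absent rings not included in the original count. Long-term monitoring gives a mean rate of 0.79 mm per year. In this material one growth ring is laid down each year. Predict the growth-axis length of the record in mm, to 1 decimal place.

True growth ring count = 356 + 7 = 363.
363 years at 0.79 mm/year gives 0.79 × 363 = 286.8 mm.

286.8 mm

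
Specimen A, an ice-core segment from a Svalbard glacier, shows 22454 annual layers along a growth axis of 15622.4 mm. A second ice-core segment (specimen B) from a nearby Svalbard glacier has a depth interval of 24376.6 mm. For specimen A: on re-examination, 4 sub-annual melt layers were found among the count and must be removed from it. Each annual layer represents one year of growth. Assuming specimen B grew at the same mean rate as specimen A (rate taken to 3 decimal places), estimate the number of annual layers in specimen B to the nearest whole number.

35024 annual layers

Specimen A: true annual layer count = 22454 − 4 = 22450.
A: Mean rate = 15622.4 mm / 22450 years ≈ 0.696 mm/year.
Specimen B: 24376.6 mm / 0.696 mm per year = 35023.85 years ≈ 35024 annual layers.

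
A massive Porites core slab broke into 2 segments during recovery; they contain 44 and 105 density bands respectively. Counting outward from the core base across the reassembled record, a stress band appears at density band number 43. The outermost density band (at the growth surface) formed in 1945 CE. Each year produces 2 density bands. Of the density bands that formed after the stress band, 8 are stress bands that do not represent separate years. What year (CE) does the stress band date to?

Total density bands = 44 + 105 = 149.
149 − 43 = 106 density bands lie beyond the stress band toward the growth surface.
106 − 8 false = 98 true density bands after the stress band.
98 density bands at 2 per year is 98 / 2 = 49 years.
1945 − 49 = 1896 CE.

1896 CE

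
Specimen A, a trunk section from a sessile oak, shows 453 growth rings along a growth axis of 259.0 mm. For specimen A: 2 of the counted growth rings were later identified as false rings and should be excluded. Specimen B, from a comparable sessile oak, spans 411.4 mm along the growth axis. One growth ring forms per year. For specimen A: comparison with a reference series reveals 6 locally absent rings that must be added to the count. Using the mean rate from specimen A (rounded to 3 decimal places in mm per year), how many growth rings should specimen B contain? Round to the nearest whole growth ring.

726 growth rings

Specimen A: correcting the raw count gives 453 − 2 + 6 = 457 true growth rings.
A: 259.0 mm over 457 years gives 259.0 / 457 ≈ 0.567 mm per year.
Specimen B: 411.4 mm / 0.567 mm per year = 725.57 years ≈ 726 growth rings.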